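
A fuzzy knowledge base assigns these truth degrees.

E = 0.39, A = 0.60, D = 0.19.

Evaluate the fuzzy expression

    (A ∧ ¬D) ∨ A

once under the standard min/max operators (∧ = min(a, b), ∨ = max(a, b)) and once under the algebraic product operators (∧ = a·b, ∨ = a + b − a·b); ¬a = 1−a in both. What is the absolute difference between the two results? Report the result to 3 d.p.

0.194

Under standard min/max:
  ¬D = 1 − 0.19 = 0.81
  A ∧ ¬D = min(a, b) on (0.60, 0.81) = 0.60
  (A ∧ ¬D) ∨ A = max(a, b) on (0.60, 0.60) = 0.60
  → value = 0.6000
Under algebraic product:
  ¬D = 1 − 0.1900 = 0.8100
  A ∧ ¬D = a·b on (0.6000, 0.8100) = 0.4860
  (A ∧ ¬D) ∨ A = a + b − a·b on (0.4860, 0.6000) = 0.7944
  → value = 0.7944
|0.6000 − 0.7944| = 0.194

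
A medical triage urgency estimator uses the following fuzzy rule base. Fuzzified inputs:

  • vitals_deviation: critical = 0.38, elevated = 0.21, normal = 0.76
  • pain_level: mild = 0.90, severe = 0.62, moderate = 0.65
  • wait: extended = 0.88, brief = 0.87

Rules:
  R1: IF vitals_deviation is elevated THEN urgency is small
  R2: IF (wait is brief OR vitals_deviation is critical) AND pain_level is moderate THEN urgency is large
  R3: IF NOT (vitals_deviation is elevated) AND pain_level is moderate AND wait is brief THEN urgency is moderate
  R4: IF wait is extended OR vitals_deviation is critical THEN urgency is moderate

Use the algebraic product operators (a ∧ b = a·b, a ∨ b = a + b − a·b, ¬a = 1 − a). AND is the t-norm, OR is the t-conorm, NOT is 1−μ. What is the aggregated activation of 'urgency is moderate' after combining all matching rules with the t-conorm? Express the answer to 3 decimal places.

0.959

R1: elevated=0.21 → w = 0.2100
R2: (brief=0.87 OR critical=0.38) = 0.9194; AND[a·b] with moderate=0.65 → w = 0.5976
R3: ¬elevated=1−0.21=0.79, moderate=0.65, brief=0.87; AND[a·b] → w = 0.4467
R4: extended=0.88, critical=0.38; OR[a + b − a·b] → w = 0.9256
Rules with consequent 'moderate': {R3, R4} → strengths 0.4467, 0.9256
Aggregate via t-conorm [a + b − a·b]: 0.9588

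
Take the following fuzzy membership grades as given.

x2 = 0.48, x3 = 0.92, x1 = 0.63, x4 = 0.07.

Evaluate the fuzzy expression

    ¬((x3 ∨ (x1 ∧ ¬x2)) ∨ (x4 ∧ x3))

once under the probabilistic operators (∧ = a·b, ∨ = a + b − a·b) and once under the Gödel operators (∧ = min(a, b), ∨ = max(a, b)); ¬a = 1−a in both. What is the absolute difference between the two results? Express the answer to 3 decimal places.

0.030

Under probabilistic:
  ¬x2 = 1 − 0.4800 = 0.5200
  x1 ∧ ¬x2 = a·b on (0.6300, 0.5200) = 0.3276
  x3 ∨ (x1 ∧ ¬x2) = a + b − a·b on (0.9200, 0.3276) = 0.9462
  x4 ∧ x3 = a·b on (0.0700, 0.9200) = 0.0644
  (x3 ∨ (x1 ∧ ¬x2)) ∨ (x4 ∧ x3) = a + b − a·b on (0.9462, 0.0644) = 0.9497
  ¬((x3 ∨ (x1 ∧ ¬x2)) ∨ (x4 ∧ x3)) = 1 − 0.9497 = 0.0503
  → value = 0.0503
Under Gödel:
  ¬x2 = 1 − 0.48 = 0.52
  x1 ∧ ¬x2 = min(a, b) on (0.63, 0.52) = 0.52
  x3 ∨ (x1 ∧ ¬x2) = max(a, b) on (0.92, 0.52) = 0.92
  x4 ∧ x3 = min(a, b) on (0.07, 0.92) = 0.07
  (x3 ∨ (x1 ∧ ¬x2)) ∨ (x4 ∧ x3) = max(a, b) on (0.92, 0.07) = 0.92
  ¬((x3 ∨ (x1 ∧ ¬x2)) ∨ (x4 ∧ x3)) = 1 − 0.92 = 0.08
  → value = 0.0800
|0.0503 − 0.0800| = 0.030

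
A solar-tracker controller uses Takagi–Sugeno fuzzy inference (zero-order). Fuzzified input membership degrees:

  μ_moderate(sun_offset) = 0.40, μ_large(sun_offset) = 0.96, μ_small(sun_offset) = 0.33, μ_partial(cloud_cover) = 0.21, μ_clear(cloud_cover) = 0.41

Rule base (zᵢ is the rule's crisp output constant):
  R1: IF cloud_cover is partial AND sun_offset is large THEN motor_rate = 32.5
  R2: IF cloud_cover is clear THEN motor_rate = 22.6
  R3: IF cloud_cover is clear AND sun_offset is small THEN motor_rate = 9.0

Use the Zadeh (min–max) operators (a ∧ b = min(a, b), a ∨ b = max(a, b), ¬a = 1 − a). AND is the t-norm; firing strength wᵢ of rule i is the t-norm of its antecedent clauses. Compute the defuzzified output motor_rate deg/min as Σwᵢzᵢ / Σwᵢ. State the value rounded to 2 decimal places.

R1 (z=32.5): partial=0.21, large=0.96; AND[min(a, b)] → w = 0.21
R2 (z=22.6): clear=0.41 → w = 0.41
R3 (z=9.0): clear=0.41, small=0.33; AND[min(a, b)] → w = 0.33
Weighted average = (0.21·32.5 + 0.41·22.6 + 0.33·9.0) / (0.21 + 0.41 + 0.33)
  = 19.0610 / 0.9500 = 20.06

20.06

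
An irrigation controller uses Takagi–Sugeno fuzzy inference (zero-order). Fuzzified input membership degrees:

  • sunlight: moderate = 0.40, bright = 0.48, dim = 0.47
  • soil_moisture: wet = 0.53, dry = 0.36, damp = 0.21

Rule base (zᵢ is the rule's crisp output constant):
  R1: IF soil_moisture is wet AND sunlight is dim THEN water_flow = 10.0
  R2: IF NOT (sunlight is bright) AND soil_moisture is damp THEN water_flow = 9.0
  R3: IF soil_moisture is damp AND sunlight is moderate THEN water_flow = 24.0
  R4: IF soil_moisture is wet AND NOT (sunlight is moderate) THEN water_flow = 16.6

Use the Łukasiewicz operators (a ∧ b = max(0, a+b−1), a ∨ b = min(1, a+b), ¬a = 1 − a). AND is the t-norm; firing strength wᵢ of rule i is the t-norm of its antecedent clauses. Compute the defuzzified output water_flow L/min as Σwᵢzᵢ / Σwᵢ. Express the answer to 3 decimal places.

R1 (z=10.0): wet=0.53, dim=0.47; AND[max(0, a+b−1)] → w = 0.00
R2 (z=9.0): ¬bright=1−0.48=0.52, damp=0.21; AND[max(0, a+b−1)] → w = 0.00
R3 (z=24.0): damp=0.21, moderate=0.40; AND[max(0, a+b−1)] → w = 0.00
R4 (z=16.6): wet=0.53, ¬moderate=1−0.40=0.60; AND[max(0, a+b−1)] → w = 0.13
Weighted average = (0.00·10.0 + 0.00·9.0 + 0.00·24.0 + 0.13·16.6) / (0.00 + 0.00 + 0.00 + 0.13)
  = 2.1580 / 0.1300 = 16.600

16.600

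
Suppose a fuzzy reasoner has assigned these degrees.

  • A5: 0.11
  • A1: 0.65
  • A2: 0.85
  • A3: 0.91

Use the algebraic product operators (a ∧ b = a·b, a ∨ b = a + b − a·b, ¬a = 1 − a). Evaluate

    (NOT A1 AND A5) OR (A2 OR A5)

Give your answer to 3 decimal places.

0.872

NOT A1 = 1 − 0.6500 = 0.3500
NOT A1 AND A5 = a·b on (0.3500, 0.1100) = 0.0385
A2 OR A5 = a + b − a·b on (0.8500, 0.1100) = 0.8665
(NOT A1 AND A5) OR (A2 OR A5) = a + b − a·b on (0.0385, 0.8665) = 0.8716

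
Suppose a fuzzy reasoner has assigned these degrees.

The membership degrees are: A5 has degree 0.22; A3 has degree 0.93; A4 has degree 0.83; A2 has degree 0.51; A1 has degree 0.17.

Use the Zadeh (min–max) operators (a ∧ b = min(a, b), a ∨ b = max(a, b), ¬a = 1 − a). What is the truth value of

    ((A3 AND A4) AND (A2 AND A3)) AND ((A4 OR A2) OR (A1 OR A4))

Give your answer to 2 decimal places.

A3 AND A4 = min(a, b) on (0.93, 0.83) = 0.83
A2 AND A3 = min(a, b) on (0.51, 0.93) = 0.51
(A3 AND A4) AND (A2 AND A3) = min(a, b) on (0.83, 0.51) = 0.51
A4 OR A2 = max(a, b) on (0.83, 0.51) = 0.83
A1 OR A4 = max(a, b) on (0.17, 0.83) = 0.83
(A4 OR A2) OR (A1 OR A4) = max(a, b) on (0.83, 0.83) = 0.83
((A3 AND A4) AND (A2 AND A3)) AND ((A4 OR A2) OR (A1 OR A4)) = min(a, b) on (0.51, 0.83) = 0.51

0.51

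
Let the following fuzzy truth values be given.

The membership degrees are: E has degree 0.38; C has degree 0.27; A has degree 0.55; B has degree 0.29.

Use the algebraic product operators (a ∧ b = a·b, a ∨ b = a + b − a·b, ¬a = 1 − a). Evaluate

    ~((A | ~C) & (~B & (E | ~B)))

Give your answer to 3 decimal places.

~C = 1 − 0.2700 = 0.7300
A | ~C = a + b − a·b on (0.5500, 0.7300) = 0.8785
~B = 1 − 0.2900 = 0.7100
~B = 1 − 0.2900 = 0.7100
E | ~B = a + b − a·b on (0.3800, 0.7100) = 0.8202
~B & (E | ~B) = a·b on (0.7100, 0.8202) = 0.5823
(A | ~C) & (~B & (E | ~B)) = a·b on (0.8785, 0.5823) = 0.5116
~((A | ~C) & (~B & (E | ~B))) = 1 − 0.5116 = 0.4884

0.488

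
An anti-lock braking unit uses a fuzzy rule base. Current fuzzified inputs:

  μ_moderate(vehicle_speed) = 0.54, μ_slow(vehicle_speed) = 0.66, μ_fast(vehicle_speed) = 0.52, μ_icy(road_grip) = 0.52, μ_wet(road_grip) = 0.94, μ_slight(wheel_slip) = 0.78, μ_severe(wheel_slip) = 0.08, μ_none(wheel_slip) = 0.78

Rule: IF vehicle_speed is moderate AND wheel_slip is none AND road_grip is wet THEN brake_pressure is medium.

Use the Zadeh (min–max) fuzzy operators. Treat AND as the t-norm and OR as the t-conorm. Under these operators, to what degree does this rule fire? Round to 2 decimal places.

firing strength: moderate=0.54, none=0.78, wet=0.94; AND[min(a, b)] → w = 0.54

0.54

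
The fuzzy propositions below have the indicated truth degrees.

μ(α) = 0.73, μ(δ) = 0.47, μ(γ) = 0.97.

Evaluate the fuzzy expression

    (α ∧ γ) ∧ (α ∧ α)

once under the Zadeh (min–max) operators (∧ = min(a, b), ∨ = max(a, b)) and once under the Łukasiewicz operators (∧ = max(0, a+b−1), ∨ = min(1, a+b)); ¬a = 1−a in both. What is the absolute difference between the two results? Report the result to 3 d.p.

0.570

Under Zadeh (min–max):
  α ∧ γ = min(a, b) on (0.73, 0.97) = 0.73
  α ∧ α = min(a, b) on (0.73, 0.73) = 0.73
  (α ∧ γ) ∧ (α ∧ α) = min(a, b) on (0.73, 0.73) = 0.73
  → value = 0.7300
Under Łukasiewicz:
  α ∧ γ = max(0, a+b−1) on (0.73, 0.97) = 0.70
  α ∧ α = max(0, a+b−1) on (0.73, 0.73) = 0.46
  (α ∧ γ) ∧ (α ∧ α) = max(0, a+b−1) on (0.70, 0.46) = 0.16
  → value = 0.1600
|0.7300 − 0.1600| = 0.570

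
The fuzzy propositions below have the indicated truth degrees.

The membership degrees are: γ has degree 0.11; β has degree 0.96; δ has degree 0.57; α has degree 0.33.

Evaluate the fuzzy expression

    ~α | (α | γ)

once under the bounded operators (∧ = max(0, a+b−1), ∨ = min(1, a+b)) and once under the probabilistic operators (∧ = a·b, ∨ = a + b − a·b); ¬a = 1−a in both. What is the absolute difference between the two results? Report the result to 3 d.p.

Under bounded:
  ~α = 1 − 0.33 = 0.67
  α | γ = min(1, a+b) on (0.33, 0.11) = 0.44
  ~α | (α | γ) = min(1, a+b) on (0.67, 0.44) = 1.00
  → value = 1.0000
Under probabilistic:
  ~α = 1 − 0.3300 = 0.6700
  α | γ = a + b − a·b on (0.3300, 0.1100) = 0.4037
  ~α | (α | γ) = a + b − a·b on (0.6700, 0.4037) = 0.8032
  → value = 0.8032
|1.0000 − 0.8032| = 0.197

0.197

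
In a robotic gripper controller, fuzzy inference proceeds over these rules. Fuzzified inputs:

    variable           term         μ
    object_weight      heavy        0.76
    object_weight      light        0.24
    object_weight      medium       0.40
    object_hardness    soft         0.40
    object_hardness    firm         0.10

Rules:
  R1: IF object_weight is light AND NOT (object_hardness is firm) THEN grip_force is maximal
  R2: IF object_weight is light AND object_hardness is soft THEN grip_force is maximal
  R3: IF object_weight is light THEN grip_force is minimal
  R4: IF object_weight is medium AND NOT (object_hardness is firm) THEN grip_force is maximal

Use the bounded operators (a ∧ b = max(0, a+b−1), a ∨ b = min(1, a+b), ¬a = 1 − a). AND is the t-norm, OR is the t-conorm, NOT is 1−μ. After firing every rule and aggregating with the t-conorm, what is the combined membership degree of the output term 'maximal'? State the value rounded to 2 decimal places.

0.44

R1: light=0.24, ¬firm=1−0.10=0.90; AND[max(0, a+b−1)] → w = 0.14
R2: light=0.24, soft=0.40; AND[max(0, a+b−1)] → w = 0.00
R3: light=0.24 → w = 0.24
R4: medium=0.40, ¬firm=1−0.10=0.90; AND[max(0, a+b−1)] → w = 0.30
Rules with consequent 'maximal': {R1, R2, R4} → strengths 0.14, 0.00, 0.30
Aggregate via t-conorm [min(1, a+b)]: 0.44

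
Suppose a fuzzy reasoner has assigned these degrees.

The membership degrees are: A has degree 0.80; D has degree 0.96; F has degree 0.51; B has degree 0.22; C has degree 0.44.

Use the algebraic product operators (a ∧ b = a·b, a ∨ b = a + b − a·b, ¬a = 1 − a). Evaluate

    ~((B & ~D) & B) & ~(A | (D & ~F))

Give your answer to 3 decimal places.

~D = 1 − 0.9600 = 0.0400
B & ~D = a·b on (0.2200, 0.0400) = 0.0088
(B & ~D) & B = a·b on (0.0088, 0.2200) = 0.0019
~((B & ~D) & B) = 1 − 0.0019 = 0.9981
~F = 1 − 0.5100 = 0.4900
D & ~F = a·b on (0.9600, 0.4900) = 0.4704
A | (D & ~F) = a + b − a·b on (0.8000, 0.4704) = 0.8941
~(A | (D & ~F)) = 1 − 0.8941 = 0.1059
~((B & ~D) & B) & ~(A | (D & ~F)) = a·b on (0.9981, 0.1059) = 0.1057

0.106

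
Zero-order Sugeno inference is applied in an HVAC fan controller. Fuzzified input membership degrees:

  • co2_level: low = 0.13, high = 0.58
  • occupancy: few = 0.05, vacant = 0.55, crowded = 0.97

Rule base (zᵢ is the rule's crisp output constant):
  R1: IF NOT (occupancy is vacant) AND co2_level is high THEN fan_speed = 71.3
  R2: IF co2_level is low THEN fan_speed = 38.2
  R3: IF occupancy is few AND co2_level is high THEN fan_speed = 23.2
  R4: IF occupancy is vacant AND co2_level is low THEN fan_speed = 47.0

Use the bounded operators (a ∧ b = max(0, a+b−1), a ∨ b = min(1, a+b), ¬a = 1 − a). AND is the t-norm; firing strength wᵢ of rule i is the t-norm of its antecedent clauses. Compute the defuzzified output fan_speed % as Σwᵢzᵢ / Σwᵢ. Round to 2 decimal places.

44.41

R1 (z=71.3): ¬vacant=1−0.55=0.45, high=0.58; AND[max(0, a+b−1)] → w = 0.03
R2 (z=38.2): low=0.13 → w = 0.13
R3 (z=23.2): few=0.05, high=0.58; AND[max(0, a+b−1)] → w = 0.00
R4 (z=47.0): vacant=0.55, low=0.13; AND[max(0, a+b−1)] → w = 0.00
Weighted average = (0.03·71.3 + 0.13·38.2 + 0.00·23.2 + 0.00·47.0) / (0.03 + 0.13 + 0.00 + 0.00)
  = 7.1050 / 0.1600 = 44.41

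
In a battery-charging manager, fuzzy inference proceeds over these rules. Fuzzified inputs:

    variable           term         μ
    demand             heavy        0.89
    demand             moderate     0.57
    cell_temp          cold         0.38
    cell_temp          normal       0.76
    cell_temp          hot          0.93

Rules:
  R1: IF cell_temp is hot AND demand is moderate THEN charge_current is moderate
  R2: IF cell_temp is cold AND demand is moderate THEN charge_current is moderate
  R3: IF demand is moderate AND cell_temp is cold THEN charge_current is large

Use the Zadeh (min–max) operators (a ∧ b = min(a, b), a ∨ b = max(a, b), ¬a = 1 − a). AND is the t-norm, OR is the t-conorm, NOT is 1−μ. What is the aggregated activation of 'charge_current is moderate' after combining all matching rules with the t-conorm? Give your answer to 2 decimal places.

0.57

R1: hot=0.93, moderate=0.57; AND[min(a, b)] → w = 0.57
R2: cold=0.38, moderate=0.57; AND[min(a, b)] → w = 0.38
R3: moderate=0.57, cold=0.38; AND[min(a, b)] → w = 0.38
Rules with consequent 'moderate': {R1, R2} → strengths 0.57, 0.38
Aggregate via t-conorm [max(a, b)]: 0.57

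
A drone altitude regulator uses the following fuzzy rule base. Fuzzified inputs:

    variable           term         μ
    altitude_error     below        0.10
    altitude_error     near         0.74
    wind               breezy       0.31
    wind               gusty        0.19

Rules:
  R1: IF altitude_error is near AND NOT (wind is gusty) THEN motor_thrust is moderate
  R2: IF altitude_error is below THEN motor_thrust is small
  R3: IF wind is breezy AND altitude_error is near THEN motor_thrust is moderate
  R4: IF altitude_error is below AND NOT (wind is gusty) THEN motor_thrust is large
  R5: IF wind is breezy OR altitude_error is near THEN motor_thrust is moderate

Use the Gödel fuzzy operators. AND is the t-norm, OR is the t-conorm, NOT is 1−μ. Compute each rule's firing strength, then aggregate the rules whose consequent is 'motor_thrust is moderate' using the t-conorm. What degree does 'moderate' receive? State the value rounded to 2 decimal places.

R1: near=0.74, ¬gusty=1−0.19=0.81; AND[min(a, b)] → w = 0.74
R2: below=0.10 → w = 0.10
R3: breezy=0.31, near=0.74; AND[min(a, b)] → w = 0.31
R4: below=0.10, ¬gusty=1−0.19=0.81; AND[min(a, b)] → w = 0.10
R5: breezy=0.31, near=0.74; OR[max(a, b)] → w = 0.74
Rules with consequent 'moderate': {R1, R3, R5} → strengths 0.74, 0.31, 0.74
Aggregate via t-conorm [max(a, b)]: 0.74

0.74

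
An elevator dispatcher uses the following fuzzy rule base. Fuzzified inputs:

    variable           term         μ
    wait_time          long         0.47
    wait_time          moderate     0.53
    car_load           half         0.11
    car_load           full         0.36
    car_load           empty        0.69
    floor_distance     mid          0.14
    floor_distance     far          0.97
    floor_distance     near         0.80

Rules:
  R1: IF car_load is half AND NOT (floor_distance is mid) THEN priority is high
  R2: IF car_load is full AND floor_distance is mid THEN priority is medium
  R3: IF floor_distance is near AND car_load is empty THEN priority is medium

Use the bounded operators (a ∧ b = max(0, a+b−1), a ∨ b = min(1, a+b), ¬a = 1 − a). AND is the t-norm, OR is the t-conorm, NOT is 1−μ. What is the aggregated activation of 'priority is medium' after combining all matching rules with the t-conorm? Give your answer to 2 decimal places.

0.49

R1: half=0.11, ¬mid=1−0.14=0.86; AND[max(0, a+b−1)] → w = 0.00
R2: full=0.36, mid=0.14; AND[max(0, a+b−1)] → w = 0.00
R3: near=0.80, empty=0.69; AND[max(0, a+b−1)] → w = 0.49
Rules with consequent 'medium': {R2, R3} → strengths 0.00, 0.49
Aggregate via t-conorm [min(1, a+b)]: 0.49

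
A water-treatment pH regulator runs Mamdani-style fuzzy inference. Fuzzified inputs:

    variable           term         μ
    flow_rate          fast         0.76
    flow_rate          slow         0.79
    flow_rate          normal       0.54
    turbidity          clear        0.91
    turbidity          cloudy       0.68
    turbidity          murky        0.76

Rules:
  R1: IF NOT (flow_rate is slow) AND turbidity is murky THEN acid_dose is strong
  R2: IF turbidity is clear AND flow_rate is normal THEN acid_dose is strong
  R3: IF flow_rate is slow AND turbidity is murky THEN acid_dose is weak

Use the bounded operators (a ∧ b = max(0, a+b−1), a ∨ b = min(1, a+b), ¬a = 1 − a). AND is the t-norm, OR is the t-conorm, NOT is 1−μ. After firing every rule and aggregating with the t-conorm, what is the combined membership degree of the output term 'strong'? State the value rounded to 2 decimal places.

R1: ¬slow=1−0.79=0.21, murky=0.76; AND[max(0, a+b−1)] → w = 0.00
R2: clear=0.91, normal=0.54; AND[max(0, a+b−1)] → w = 0.45
R3: slow=0.79, murky=0.76; AND[max(0, a+b−1)] → w = 0.55
Rules with consequent 'strong': {R1, R2} → strengths 0.00, 0.45
Aggregate via t-conorm [min(1, a+b)]: 0.45

0.45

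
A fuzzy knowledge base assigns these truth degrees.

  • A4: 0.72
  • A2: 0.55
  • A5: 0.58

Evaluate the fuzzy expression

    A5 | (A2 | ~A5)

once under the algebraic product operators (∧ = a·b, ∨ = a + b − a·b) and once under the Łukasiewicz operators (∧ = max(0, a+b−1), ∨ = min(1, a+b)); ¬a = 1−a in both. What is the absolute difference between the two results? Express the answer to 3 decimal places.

Under algebraic product:
  ~A5 = 1 − 0.5800 = 0.4200
  A2 | ~A5 = a + b − a·b on (0.5500, 0.4200) = 0.7390
  A5 | (A2 | ~A5) = a + b − a·b on (0.5800, 0.7390) = 0.8904
  → value = 0.8904
Under Łukasiewicz:
  ~A5 = 1 − 0.58 = 0.42
  A2 | ~A5 = min(1, a+b) on (0.55, 0.42) = 0.97
  A5 | (A2 | ~A5) = min(1, a+b) on (0.58, 0.97) = 1.00
  → value = 1.0000
|0.8904 − 1.0000| = 0.110

0.110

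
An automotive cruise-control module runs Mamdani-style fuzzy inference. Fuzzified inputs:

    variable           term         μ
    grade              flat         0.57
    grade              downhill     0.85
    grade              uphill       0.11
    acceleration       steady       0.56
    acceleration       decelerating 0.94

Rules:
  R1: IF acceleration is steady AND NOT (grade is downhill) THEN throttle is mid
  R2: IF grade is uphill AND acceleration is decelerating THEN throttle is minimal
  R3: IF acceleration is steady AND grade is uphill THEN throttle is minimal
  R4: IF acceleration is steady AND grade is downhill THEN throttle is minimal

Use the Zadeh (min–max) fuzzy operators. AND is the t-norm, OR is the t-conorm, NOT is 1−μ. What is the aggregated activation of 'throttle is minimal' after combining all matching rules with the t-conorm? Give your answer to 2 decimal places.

R1: steady=0.56, ¬downhill=1−0.85=0.15; AND[min(a, b)] → w = 0.15
R2: uphill=0.11, decelerating=0.94; AND[min(a, b)] → w = 0.11
R3: steady=0.56, uphill=0.11; AND[min(a, b)] → w = 0.11
R4: steady=0.56, downhill=0.85; AND[min(a, b)] → w = 0.56
Rules with consequent 'minimal': {R2, R3, R4} → strengths 0.11, 0.11, 0.56
Aggregate via t-conorm [max(a, b)]: 0.56

0.56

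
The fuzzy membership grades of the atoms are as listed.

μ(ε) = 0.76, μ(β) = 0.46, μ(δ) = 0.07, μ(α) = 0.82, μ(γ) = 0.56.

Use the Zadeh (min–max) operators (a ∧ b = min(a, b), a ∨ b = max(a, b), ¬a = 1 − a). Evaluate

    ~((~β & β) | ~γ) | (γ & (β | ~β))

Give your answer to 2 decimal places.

0.54

~β = 1 − 0.46 = 0.54
~β & β = min(a, b) on (0.54, 0.46) = 0.46
~γ = 1 − 0.56 = 0.44
(~β & β) | ~γ = max(a, b) on (0.46, 0.44) = 0.46
~((~β & β) | ~γ) = 1 − 0.46 = 0.54
~β = 1 − 0.46 = 0.54
β | ~β = max(a, b) on (0.46, 0.54) = 0.54
γ & (β | ~β) = min(a, b) on (0.56, 0.54) = 0.54
~((~β & β) | ~γ) | (γ & (β | ~β)) = max(a, b) on (0.54, 0.54) = 0.54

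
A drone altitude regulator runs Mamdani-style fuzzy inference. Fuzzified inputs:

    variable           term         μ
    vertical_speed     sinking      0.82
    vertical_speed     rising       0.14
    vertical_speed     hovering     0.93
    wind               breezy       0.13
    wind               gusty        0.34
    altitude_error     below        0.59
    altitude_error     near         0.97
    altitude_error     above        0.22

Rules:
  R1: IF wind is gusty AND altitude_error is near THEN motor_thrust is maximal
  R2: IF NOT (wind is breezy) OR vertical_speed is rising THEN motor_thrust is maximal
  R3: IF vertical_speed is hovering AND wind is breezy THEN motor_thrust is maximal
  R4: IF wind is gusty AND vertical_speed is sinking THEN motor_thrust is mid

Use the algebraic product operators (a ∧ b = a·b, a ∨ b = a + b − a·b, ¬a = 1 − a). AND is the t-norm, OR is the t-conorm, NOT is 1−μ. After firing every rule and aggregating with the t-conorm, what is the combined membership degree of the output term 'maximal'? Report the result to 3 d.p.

R1: gusty=0.34, near=0.97; AND[a·b] → w = 0.3298
R2: ¬breezy=1−0.13=0.87, rising=0.14; OR[a + b − a·b] → w = 0.8882
R3: hovering=0.93, breezy=0.13; AND[a·b] → w = 0.1209
R4: gusty=0.34, sinking=0.82; AND[a·b] → w = 0.2788
Rules with consequent 'maximal': {R1, R2, R3} → strengths 0.3298, 0.8882, 0.1209
Aggregate via t-conorm [a + b − a·b]: 0.9341

0.934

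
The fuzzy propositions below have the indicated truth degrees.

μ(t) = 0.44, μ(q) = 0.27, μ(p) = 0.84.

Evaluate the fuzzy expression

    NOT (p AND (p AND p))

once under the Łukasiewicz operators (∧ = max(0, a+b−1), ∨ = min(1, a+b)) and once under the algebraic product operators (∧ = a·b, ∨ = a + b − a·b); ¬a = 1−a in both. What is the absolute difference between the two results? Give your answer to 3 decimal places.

0.073

Under Łukasiewicz:
  p AND p = max(0, a+b−1) on (0.84, 0.84) = 0.68
  p AND (p AND p) = max(0, a+b−1) on (0.84, 0.68) = 0.52
  NOT (p AND (p AND p)) = 1 − 0.52 = 0.48
  → value = 0.4800
Under algebraic product:
  p AND p = a·b on (0.8400, 0.8400) = 0.7056
  p AND (p AND p) = a·b on (0.8400, 0.7056) = 0.5927
  NOT (p AND (p AND p)) = 1 − 0.5927 = 0.4073
  → value = 0.4073
|0.4800 − 0.4073| = 0.073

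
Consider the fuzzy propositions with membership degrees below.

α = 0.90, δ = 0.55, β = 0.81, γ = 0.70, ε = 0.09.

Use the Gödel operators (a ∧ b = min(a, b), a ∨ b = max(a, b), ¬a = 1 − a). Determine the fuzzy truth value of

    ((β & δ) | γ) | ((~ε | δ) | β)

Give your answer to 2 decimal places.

0.91

β & δ = min(a, b) on (0.81, 0.55) = 0.55
(β & δ) | γ = max(a, b) on (0.55, 0.70) = 0.70
~ε = 1 − 0.09 = 0.91
~ε | δ = max(a, b) on (0.91, 0.55) = 0.91
(~ε | δ) | β = max(a, b) on (0.91, 0.81) = 0.91
((β & δ) | γ) | ((~ε | δ) | β) = max(a, b) on (0.70, 0.91) = 0.91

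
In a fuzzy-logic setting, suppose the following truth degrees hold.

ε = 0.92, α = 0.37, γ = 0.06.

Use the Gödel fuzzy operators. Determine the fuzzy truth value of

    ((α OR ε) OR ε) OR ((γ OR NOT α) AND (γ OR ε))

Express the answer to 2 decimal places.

α OR ε = max(a, b) on (0.37, 0.92) = 0.92
(α OR ε) OR ε = max(a, b) on (0.92, 0.92) = 0.92
NOT α = 1 − 0.37 = 0.63
γ OR NOT α = max(a, b) on (0.06, 0.63) = 0.63
γ OR ε = max(a, b) on (0.06, 0.92) = 0.92
(γ OR NOT α) AND (γ OR ε) = min(a, b) on (0.63, 0.92) = 0.63
((α OR ε) OR ε) OR ((γ OR NOT α) AND (γ OR ε)) = max(a, b) on (0.92, 0.63) = 0.92

0.92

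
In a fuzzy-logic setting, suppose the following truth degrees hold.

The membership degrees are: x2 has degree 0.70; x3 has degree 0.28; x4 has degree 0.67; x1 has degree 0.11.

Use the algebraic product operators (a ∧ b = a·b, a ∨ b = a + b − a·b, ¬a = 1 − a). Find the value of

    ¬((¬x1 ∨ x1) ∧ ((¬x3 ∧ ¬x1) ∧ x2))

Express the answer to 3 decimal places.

¬x1 = 1 − 0.1100 = 0.8900
¬x1 ∨ x1 = a + b − a·b on (0.8900, 0.1100) = 0.9021
¬x3 = 1 − 0.2800 = 0.7200
¬x1 = 1 − 0.1100 = 0.8900
¬x3 ∧ ¬x1 = a·b on (0.7200, 0.8900) = 0.6408
(¬x3 ∧ ¬x1) ∧ x2 = a·b on (0.6408, 0.7000) = 0.4486
(¬x1 ∨ x1) ∧ ((¬x3 ∧ ¬x1) ∧ x2) = a·b on (0.9021, 0.4486) = 0.4046
¬((¬x1 ∨ x1) ∧ ((¬x3 ∧ ¬x1) ∧ x2)) = 1 − 0.4046 = 0.5954

0.595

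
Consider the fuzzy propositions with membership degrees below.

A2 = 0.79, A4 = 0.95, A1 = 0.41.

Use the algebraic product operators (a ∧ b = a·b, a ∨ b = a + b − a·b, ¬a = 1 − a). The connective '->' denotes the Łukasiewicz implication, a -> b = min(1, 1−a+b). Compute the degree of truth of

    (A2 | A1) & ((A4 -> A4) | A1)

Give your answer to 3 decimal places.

A2 | A1 = a + b − a·b on (0.7900, 0.4100) = 0.8761
A4 -> A4  [Łukasiewicz: min(1, 1−a+b)] with a=0.9500, b=0.9500 → 1.0000
(A4 -> A4) | A1 = a + b − a·b on (1.0000, 0.4100) = 1.0000
(A2 | A1) & ((A4 -> A4) | A1) = a·b on (0.8761, 1.0000) = 0.8761

0.876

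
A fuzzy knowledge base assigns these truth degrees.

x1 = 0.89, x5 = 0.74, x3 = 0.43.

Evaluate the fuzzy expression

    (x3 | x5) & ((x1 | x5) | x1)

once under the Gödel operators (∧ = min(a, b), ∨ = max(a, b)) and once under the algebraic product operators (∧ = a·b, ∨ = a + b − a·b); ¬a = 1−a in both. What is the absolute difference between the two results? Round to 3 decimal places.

Under Gödel:
  x3 | x5 = max(a, b) on (0.43, 0.74) = 0.74
  x1 | x5 = max(a, b) on (0.89, 0.74) = 0.89
  (x1 | x5) | x1 = max(a, b) on (0.89, 0.89) = 0.89
  (x3 | x5) & ((x1 | x5) | x1) = min(a, b) on (0.74, 0.89) = 0.74
  → value = 0.7400
Under algebraic product:
  x3 | x5 = a + b − a·b on (0.4300, 0.7400) = 0.8518
  x1 | x5 = a + b − a·b on (0.8900, 0.7400) = 0.9714
  (x1 | x5) | x1 = a + b − a·b on (0.9714, 0.8900) = 0.9969
  (x3 | x5) & ((x1 | x5) | x1) = a·b on (0.8518, 0.9969) = 0.8491
  → value = 0.8491
|0.7400 − 0.8491| = 0.109

0.109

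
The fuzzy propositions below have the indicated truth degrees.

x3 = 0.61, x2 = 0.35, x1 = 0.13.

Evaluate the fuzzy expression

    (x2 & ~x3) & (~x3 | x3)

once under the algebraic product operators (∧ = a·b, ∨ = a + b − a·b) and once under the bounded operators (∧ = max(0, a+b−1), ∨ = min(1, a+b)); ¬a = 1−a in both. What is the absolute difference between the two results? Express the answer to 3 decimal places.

Under algebraic product:
  ~x3 = 1 − 0.6100 = 0.3900
  x2 & ~x3 = a·b on (0.3500, 0.3900) = 0.1365
  ~x3 = 1 − 0.6100 = 0.3900
  ~x3 | x3 = a + b − a·b on (0.3900, 0.6100) = 0.7621
  (x2 & ~x3) & (~x3 | x3) = a·b on (0.1365, 0.7621) = 0.1040
  → value = 0.1040
Under bounded:
  ~x3 = 1 − 0.61 = 0.39
  x2 & ~x3 = max(0, a+b−1) on (0.35, 0.39) = 0.00
  ~x3 = 1 − 0.61 = 0.39
  ~x3 | x3 = min(1, a+b) on (0.39, 0.61) = 1.00
  (x2 & ~x3) & (~x3 | x3) = max(0, a+b−1) on (0.00, 1.00) = 0.00
  → value = 0.0000
|0.1040 − 0.0000| = 0.104

0.104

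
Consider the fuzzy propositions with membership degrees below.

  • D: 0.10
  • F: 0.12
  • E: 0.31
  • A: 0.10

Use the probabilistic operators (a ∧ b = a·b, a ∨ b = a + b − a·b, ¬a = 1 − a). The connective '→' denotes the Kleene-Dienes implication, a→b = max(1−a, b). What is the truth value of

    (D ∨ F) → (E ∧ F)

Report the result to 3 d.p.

0.792

D ∨ F = a + b − a·b on (0.1000, 0.1200) = 0.2080
E ∧ F = a·b on (0.3100, 0.1200) = 0.0372
(D ∨ F) → (E ∧ F)  [Kleene-Dienes: max(1−a, b)] with a=0.2080, b=0.0372 → 0.7920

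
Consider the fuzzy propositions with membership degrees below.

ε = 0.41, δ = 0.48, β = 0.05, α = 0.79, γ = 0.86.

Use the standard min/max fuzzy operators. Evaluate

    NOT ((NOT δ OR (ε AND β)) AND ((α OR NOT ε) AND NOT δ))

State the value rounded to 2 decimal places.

0.48

NOT δ = 1 − 0.48 = 0.52
ε AND β = min(a, b) on (0.41, 0.05) = 0.05
NOT δ OR (ε AND β) = max(a, b) on (0.52, 0.05) = 0.52
NOT ε = 1 − 0.41 = 0.59
α OR NOT ε = max(a, b) on (0.79, 0.59) = 0.79
NOT δ = 1 − 0.48 = 0.52
(α OR NOT ε) AND NOT δ = min(a, b) on (0.79, 0.52) = 0.52
(NOT δ OR (ε AND β)) AND ((α OR NOT ε) AND NOT δ) = min(a, b) on (0.52, 0.52) = 0.52
NOT ((NOT δ OR (ε AND β)) AND ((α OR NOT ε) AND NOT δ)) = 1 − 0.52 = 0.48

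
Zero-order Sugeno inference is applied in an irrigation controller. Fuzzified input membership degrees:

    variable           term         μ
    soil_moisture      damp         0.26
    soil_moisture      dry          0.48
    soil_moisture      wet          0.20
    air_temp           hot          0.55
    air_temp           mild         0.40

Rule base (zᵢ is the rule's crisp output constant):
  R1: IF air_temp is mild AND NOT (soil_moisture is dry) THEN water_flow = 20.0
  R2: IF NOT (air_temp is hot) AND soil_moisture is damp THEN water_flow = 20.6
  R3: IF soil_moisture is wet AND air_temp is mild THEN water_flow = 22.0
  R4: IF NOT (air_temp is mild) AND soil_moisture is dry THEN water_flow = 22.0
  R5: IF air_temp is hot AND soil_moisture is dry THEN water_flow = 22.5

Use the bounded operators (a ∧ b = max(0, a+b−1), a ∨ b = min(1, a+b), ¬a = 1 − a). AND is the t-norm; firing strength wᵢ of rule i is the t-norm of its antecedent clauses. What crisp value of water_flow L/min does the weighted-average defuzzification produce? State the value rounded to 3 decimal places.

22.136

R1 (z=20.0): mild=0.40, ¬dry=1−0.48=0.52; AND[max(0, a+b−1)] → w = 0.00
R2 (z=20.6): ¬hot=1−0.55=0.45, damp=0.26; AND[max(0, a+b−1)] → w = 0.00
R3 (z=22.0): wet=0.20, mild=0.40; AND[max(0, a+b−1)] → w = 0.00
R4 (z=22.0): ¬mild=1−0.40=0.60, dry=0.48; AND[max(0, a+b−1)] → w = 0.08
R5 (z=22.5): hot=0.55, dry=0.48; AND[max(0, a+b−1)] → w = 0.03
Weighted average = (0.00·20.0 + 0.00·20.6 + 0.00·22.0 + 0.08·22.0 + 0.03·22.5) / (0.00 + 0.00 + 0.00 + 0.08 + 0.03)
  = 2.4350 / 0.1100 = 22.136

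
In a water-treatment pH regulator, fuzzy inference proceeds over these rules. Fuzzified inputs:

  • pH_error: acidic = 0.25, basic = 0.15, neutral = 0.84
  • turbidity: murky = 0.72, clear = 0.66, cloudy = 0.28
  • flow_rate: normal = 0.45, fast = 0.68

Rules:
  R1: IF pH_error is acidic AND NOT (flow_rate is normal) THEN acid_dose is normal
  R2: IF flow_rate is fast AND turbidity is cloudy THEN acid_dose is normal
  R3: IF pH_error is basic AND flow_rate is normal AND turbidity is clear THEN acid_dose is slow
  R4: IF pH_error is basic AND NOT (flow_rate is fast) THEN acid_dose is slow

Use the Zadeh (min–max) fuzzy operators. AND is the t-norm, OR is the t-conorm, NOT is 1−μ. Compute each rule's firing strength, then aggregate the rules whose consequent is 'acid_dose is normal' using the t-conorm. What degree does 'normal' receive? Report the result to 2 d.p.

R1: acidic=0.25, ¬normal=1−0.45=0.55; AND[min(a, b)] → w = 0.25
R2: fast=0.68, cloudy=0.28; AND[min(a, b)] → w = 0.28
R3: basic=0.15, normal=0.45, clear=0.66; AND[min(a, b)] → w = 0.15
R4: basic=0.15, ¬fast=1−0.68=0.32; AND[min(a, b)] → w = 0.15
Rules with consequent 'normal': {R1, R2} → strengths 0.25, 0.28
Aggregate via t-conorm [max(a, b)]: 0.28

0.28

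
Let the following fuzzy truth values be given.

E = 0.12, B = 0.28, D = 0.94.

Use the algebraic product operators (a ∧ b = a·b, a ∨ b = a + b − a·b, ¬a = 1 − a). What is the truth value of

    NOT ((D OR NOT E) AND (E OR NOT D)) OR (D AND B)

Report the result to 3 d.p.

NOT E = 1 − 0.1200 = 0.8800
D OR NOT E = a + b − a·b on (0.9400, 0.8800) = 0.9928
NOT D = 1 − 0.9400 = 0.0600
E OR NOT D = a + b − a·b on (0.1200, 0.0600) = 0.1728
(D OR NOT E) AND (E OR NOT D) = a·b on (0.9928, 0.1728) = 0.1716
NOT ((D OR NOT E) AND (E OR NOT D)) = 1 − 0.1716 = 0.8284
D AND B = a·b on (0.9400, 0.2800) = 0.2632
NOT ((D OR NOT E) AND (E OR NOT D)) OR (D AND B) = a + b − a·b on (0.8284, 0.2632) = 0.8736

0.874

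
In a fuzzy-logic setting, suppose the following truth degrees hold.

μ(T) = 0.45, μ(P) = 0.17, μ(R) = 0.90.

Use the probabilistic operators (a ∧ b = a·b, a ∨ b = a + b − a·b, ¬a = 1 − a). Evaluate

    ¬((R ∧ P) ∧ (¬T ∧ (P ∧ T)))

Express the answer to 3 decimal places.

0.994

R ∧ P = a·b on (0.9000, 0.1700) = 0.1530
¬T = 1 − 0.4500 = 0.5500
P ∧ T = a·b on (0.1700, 0.4500) = 0.0765
¬T ∧ (P ∧ T) = a·b on (0.5500, 0.0765) = 0.0421
(R ∧ P) ∧ (¬T ∧ (P ∧ T)) = a·b on (0.1530, 0.0421) = 0.0064
¬((R ∧ P) ∧ (¬T ∧ (P ∧ T))) = 1 − 0.0064 = 0.9936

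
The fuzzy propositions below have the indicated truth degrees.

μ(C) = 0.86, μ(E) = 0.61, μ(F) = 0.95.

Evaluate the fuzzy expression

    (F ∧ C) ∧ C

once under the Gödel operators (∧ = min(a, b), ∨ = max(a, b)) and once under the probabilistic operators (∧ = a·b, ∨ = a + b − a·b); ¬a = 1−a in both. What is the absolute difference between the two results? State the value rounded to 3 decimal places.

Under Gödel:
  F ∧ C = min(a, b) on (0.95, 0.86) = 0.86
  (F ∧ C) ∧ C = min(a, b) on (0.86, 0.86) = 0.86
  → value = 0.8600
Under probabilistic:
  F ∧ C = a·b on (0.9500, 0.8600) = 0.8170
  (F ∧ C) ∧ C = a·b on (0.8170, 0.8600) = 0.7026
  → value = 0.7026
|0.8600 − 0.7026| = 0.157

0.157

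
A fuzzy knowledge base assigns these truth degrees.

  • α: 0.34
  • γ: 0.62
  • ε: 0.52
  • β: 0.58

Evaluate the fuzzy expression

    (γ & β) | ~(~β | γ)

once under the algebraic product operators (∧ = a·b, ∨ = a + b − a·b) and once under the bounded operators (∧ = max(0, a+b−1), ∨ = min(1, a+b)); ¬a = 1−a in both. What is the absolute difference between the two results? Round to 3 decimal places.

Under algebraic product:
  γ & β = a·b on (0.6200, 0.5800) = 0.3596
  ~β = 1 − 0.5800 = 0.4200
  ~β | γ = a + b − a·b on (0.4200, 0.6200) = 0.7796
  ~(~β | γ) = 1 − 0.7796 = 0.2204
  (γ & β) | ~(~β | γ) = a + b − a·b on (0.3596, 0.2204) = 0.5007
  → value = 0.5007
Under bounded:
  γ & β = max(0, a+b−1) on (0.62, 0.58) = 0.20
  ~β = 1 − 0.58 = 0.42
  ~β | γ = min(1, a+b) on (0.42, 0.62) = 1.00
  ~(~β | γ) = 1 − 1.00 = 0.00
  (γ & β) | ~(~β | γ) = min(1, a+b) on (0.20, 0.00) = 0.20
  → value = 0.2000
|0.5007 − 0.2000| = 0.301

0.301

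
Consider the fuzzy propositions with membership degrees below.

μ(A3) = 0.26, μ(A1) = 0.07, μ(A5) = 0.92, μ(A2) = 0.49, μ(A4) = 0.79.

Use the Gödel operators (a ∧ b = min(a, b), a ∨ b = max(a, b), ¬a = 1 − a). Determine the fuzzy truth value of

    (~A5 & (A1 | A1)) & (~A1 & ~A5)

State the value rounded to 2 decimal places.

~A5 = 1 − 0.92 = 0.08
A1 | A1 = max(a, b) on (0.07, 0.07) = 0.07
~A5 & (A1 | A1) = min(a, b) on (0.08, 0.07) = 0.07
~A1 = 1 − 0.07 = 0.93
~A5 = 1 − 0.92 = 0.08
~A1 & ~A5 = min(a, b) on (0.93, 0.08) = 0.08
(~A5 & (A1 | A1)) & (~A1 & ~A5) = min(a, b) on (0.07, 0.08) = 0.07

0.07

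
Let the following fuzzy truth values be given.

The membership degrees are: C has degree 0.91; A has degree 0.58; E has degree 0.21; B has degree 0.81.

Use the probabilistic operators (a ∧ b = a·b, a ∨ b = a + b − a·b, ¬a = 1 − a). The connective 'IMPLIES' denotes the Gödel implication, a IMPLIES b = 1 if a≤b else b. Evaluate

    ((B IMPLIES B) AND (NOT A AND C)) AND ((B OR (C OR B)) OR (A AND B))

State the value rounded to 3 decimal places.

0.382

B IMPLIES B  [Gödel: 1 if a≤b else b] with a=0.8100, b=0.8100 → 1.0000
NOT A = 1 − 0.5800 = 0.4200
NOT A AND C = a·b on (0.4200, 0.9100) = 0.3822
(B IMPLIES B) AND (NOT A AND C) = a·b on (1.0000, 0.3822) = 0.3822
C OR B = a + b − a·b on (0.9100, 0.8100) = 0.9829
B OR (C OR B) = a + b − a·b on (0.8100, 0.9829) = 0.9968
A AND B = a·b on (0.5800, 0.8100) = 0.4698
(B OR (C OR B)) OR (A AND B) = a + b − a·b on (0.9968, 0.4698) = 0.9983
((B IMPLIES B) AND (NOT A AND C)) AND ((B OR (C OR B)) OR (A AND B)) = a·b on (0.3822, 0.9983) = 0.3815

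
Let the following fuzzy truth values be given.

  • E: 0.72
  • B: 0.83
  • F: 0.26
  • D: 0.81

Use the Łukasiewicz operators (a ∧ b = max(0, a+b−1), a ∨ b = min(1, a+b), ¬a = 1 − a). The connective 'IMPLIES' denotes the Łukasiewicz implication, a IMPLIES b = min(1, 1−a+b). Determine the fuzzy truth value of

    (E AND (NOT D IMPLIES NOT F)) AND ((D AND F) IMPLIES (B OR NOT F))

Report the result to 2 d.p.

NOT D = 1 − 0.81 = 0.19
NOT F = 1 − 0.26 = 0.74
NOT D IMPLIES NOT F  [Łukasiewicz: min(1, 1−a+b)] with a=0.19, b=0.74 → 1.00
E AND (NOT D IMPLIES NOT F) = max(0, a+b−1) on (0.72, 1.00) = 0.72
D AND F = max(0, a+b−1) on (0.81, 0.26) = 0.07
NOT F = 1 − 0.26 = 0.74
B OR NOT F = min(1, a+b) on (0.83, 0.74) = 1.00
(D AND F) IMPLIES (B OR NOT F)  [Łukasiewicz: min(1, 1−a+b)] with a=0.07, b=1.00 → 1.00
(E AND (NOT D IMPLIES NOT F)) AND ((D AND F) IMPLIES (B OR NOT F)) = max(0, a+b−1) on (0.72, 1.00) = 0.72

0.72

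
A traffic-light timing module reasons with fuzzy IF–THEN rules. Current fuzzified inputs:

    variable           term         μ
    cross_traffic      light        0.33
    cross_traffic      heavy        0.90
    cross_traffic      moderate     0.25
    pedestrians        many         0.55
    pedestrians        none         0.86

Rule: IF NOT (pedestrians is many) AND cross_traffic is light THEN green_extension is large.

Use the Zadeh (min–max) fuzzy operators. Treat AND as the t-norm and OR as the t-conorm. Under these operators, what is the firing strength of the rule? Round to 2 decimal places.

firing strength: ¬many=1−0.55=0.45, light=0.33; AND[min(a, b)] → w = 0.33

0.33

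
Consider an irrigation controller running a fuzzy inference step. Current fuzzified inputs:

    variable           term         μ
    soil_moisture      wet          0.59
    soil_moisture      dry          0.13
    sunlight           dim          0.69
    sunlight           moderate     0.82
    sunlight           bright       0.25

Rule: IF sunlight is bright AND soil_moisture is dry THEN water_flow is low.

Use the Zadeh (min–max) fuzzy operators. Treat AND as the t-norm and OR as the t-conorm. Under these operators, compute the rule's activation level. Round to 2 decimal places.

firing strength: bright=0.25, dry=0.13; AND[min(a, b)] → w = 0.13

0.13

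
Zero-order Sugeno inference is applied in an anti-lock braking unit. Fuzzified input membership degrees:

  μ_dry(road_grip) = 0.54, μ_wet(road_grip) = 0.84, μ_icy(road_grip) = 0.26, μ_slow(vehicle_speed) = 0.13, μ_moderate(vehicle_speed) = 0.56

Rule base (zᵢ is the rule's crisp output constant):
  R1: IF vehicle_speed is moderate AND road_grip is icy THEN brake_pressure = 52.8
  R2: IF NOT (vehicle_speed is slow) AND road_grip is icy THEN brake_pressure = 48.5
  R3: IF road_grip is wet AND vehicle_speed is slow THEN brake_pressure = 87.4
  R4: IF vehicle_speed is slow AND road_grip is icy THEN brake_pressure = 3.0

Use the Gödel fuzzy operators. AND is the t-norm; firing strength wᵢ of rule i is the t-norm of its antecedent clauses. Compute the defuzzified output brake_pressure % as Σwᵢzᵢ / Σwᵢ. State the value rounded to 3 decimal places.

R1 (z=52.8): moderate=0.56, icy=0.26; AND[min(a, b)] → w = 0.26
R2 (z=48.5): ¬slow=1−0.13=0.87, icy=0.26; AND[min(a, b)] → w = 0.26
R3 (z=87.4): wet=0.84, slow=0.13; AND[min(a, b)] → w = 0.13
R4 (z=3.0): slow=0.13, icy=0.26; AND[min(a, b)] → w = 0.13
Weighted average = (0.26·52.8 + 0.26·48.5 + 0.13·87.4 + 0.13·3.0) / (0.26 + 0.26 + 0.13 + 0.13)
  = 38.0900 / 0.7800 = 48.833

48.833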